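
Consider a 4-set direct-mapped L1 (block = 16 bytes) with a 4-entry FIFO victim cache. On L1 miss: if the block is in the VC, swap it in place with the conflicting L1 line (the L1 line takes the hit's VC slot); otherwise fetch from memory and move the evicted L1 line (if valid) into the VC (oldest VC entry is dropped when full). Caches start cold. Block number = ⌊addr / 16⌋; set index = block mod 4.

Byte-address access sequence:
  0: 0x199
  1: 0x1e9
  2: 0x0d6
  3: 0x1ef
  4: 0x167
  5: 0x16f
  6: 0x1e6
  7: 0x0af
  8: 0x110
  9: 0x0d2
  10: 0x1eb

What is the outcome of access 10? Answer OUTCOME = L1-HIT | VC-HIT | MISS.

OUTCOME = VC-HIT

0: 0x199 (blk 25, set 1) → MISS  vc=[]
1: 0x1e9 (blk 30, set 2) → MISS  vc=[]
2: 0xd6 (blk 13, set 1) → MISS  vc=[25]
3: 0x1ef (blk 30, set 2) → L1-HIT  vc=[25]
4: 0x167 (blk 22, set 2) → MISS  vc=[25, 30]
5: 0x16f (blk 22, set 2) → L1-HIT  vc=[25, 30]
6: 0x1e6 (blk 30, set 2) → VC-HIT  vc=[25, 22]
7: 0xaf (blk 10, set 2) → MISS  vc=[25, 22, 30]
8: 0x110 (blk 17, set 1) → MISS  vc=[25, 22, 30, 13]
9: 0xd2 (blk 13, set 1) → VC-HIT  vc=[25, 22, 30, 17]
10: 0x1eb (blk 30, set 2) → VC-HIT  vc=[25, 22, 10, 17]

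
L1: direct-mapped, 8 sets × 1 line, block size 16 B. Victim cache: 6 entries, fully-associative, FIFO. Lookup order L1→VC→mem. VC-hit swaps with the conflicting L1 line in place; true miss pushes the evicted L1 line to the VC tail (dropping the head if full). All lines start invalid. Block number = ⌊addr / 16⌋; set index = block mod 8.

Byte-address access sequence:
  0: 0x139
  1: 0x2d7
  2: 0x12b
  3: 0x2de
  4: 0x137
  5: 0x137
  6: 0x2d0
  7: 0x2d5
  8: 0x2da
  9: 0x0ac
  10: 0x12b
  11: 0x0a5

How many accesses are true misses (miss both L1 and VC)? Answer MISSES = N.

0: 0x139 (blk 19, set 3) → MISS  vc=[]
1: 0x2d7 (blk 45, set 5) → MISS  vc=[]
2: 0x12b (blk 18, set 2) → MISS  vc=[]
3: 0x2de (blk 45, set 5) → L1-HIT  vc=[]
4: 0x137 (blk 19, set 3) → L1-HIT  vc=[]
5: 0x137 (blk 19, set 3) → L1-HIT  vc=[]
6: 0x2d0 (blk 45, set 5) → L1-HIT  vc=[]
7: 0x2d5 (blk 45, set 5) → L1-HIT  vc=[]
8: 0x2da (blk 45, set 5) → L1-HIT  vc=[]
9: 0xac (blk 10, set 2) → MISS  vc=[18]
10: 0x12b (blk 18, set 2) → VC-HIT  vc=[10]
11: 0xa5 (blk 10, set 2) → VC-HIT  vc=[18]

MISSES = 4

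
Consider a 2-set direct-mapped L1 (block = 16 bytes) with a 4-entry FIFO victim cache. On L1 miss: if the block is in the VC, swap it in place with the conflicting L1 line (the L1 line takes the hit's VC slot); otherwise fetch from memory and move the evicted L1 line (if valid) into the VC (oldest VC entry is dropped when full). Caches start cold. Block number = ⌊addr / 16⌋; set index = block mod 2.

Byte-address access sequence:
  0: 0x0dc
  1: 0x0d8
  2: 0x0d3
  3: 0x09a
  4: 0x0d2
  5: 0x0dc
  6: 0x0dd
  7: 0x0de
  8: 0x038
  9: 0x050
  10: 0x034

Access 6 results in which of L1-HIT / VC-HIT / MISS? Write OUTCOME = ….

#0 0xdc→b13/s1 MISS; vc=[]
#1 0xd8→b13/s1 L1-HIT; vc=[]
#2 0xd3→b13/s1 L1-HIT; vc=[]
#3 0x9a→b9/s1 MISS; vc=[13]
#4 0xd2→b13/s1 VC-HIT; vc=[9]
#5 0xdc→b13/s1 L1-HIT; vc=[9]
#6 0xdd→b13/s1 L1-HIT; vc=[9]
#7 0xde→b13/s1 L1-HIT; vc=[9]
#8 0x38→b3/s1 MISS; vc=[9,13]
#9 0x50→b5/s1 MISS; vc=[9,13,3]
#10 0x34→b3/s1 VC-HIT; vc=[9,13,5]

OUTCOME = L1-HIT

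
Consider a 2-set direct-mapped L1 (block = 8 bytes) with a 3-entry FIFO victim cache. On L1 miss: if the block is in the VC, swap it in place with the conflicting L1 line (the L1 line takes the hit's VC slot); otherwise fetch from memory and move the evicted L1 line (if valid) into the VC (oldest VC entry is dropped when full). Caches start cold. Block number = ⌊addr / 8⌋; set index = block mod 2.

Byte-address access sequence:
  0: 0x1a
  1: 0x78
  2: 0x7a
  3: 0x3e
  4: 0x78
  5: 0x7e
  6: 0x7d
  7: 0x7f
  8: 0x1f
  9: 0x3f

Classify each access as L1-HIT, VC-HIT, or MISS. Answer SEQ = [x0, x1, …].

SEQ = [MISS, MISS, L1-HIT, MISS, VC-HIT, L1-HIT, L1-HIT, L1-HIT, VC-HIT, VC-HIT]

  [0] addr=0x1a blk=3 s=1: MISS | VC []
  [1] addr=0x78 blk=15 s=1: MISS | VC [3]
  [2] addr=0x7a blk=15 s=1: L1-HIT | VC [3]
  [3] addr=0x3e blk=7 s=1: MISS | VC [3, 15]
  [4] addr=0x78 blk=15 s=1: VC-HIT | VC [3, 7]
  [5] addr=0x7e blk=15 s=1: L1-HIT | VC [3, 7]
  [6] addr=0x7d blk=15 s=1: L1-HIT | VC [3, 7]
  [7] addr=0x7f blk=15 s=1: L1-HIT | VC [3, 7]
  [8] addr=0x1f blk=3 s=1: VC-HIT | VC [15, 7]
  [9] addr=0x3f blk=7 s=1: VC-HIT | VC [15, 3]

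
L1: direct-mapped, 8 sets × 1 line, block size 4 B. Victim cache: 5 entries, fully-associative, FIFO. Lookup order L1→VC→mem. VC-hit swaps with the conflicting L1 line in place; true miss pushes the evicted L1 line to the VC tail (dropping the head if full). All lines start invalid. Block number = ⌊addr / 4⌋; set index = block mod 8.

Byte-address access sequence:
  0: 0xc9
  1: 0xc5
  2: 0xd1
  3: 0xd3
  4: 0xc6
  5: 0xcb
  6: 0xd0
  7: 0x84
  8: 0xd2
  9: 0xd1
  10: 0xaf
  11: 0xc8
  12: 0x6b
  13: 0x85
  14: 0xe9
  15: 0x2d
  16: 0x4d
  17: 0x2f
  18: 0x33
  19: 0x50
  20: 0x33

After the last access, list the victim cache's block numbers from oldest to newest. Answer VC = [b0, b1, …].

0: 0xc9 (blk 50, set 2) → MISS  vc=[]
1: 0xc5 (blk 49, set 1) → MISS  vc=[]
2: 0xd1 (blk 52, set 4) → MISS  vc=[]
3: 0xd3 (blk 52, set 4) → L1-HIT  vc=[]
4: 0xc6 (blk 49, set 1) → L1-HIT  vc=[]
5: 0xcb (blk 50, set 2) → L1-HIT  vc=[]
6: 0xd0 (blk 52, set 4) → L1-HIT  vc=[]
7: 0x84 (blk 33, set 1) → MISS  vc=[49]
8: 0xd2 (blk 52, set 4) → L1-HIT  vc=[49]
9: 0xd1 (blk 52, set 4) → L1-HIT  vc=[49]
10: 0xaf (blk 43, set 3) → MISS  vc=[49]
11: 0xc8 (blk 50, set 2) → L1-HIT  vc=[49]
12: 0x6b (blk 26, set 2) → MISS  vc=[49, 50]
13: 0x85 (blk 33, set 1) → L1-HIT  vc=[49, 50]
14: 0xe9 (blk 58, set 2) → MISS  vc=[49, 50, 26]
15: 0x2d (blk 11, set 3) → MISS  vc=[49, 50, 26, 43]
16: 0x4d (blk 19, set 3) → MISS  vc=[49, 50, 26, 43, 11]
17: 0x2f (blk 11, set 3) → VC-HIT  vc=[49, 50, 26, 43, 19]
18: 0x33 (blk 12, set 4) → MISS  vc=[50, 26, 43, 19, 52]
19: 0x50 (blk 20, set 4) → MISS  vc=[26, 43, 19, 52, 12]
20: 0x33 (blk 12, set 4) → VC-HIT  vc=[26, 43, 19, 52, 20]

VC = [26, 43, 19, 52, 20]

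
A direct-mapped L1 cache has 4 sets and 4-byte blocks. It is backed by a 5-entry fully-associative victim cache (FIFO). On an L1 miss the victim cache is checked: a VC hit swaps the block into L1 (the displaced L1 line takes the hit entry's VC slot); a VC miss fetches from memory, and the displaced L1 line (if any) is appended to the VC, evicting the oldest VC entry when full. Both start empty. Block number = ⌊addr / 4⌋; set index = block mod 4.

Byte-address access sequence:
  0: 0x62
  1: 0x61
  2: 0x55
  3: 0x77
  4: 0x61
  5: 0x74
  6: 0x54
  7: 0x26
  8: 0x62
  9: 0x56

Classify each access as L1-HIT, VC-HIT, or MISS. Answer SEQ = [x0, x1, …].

SEQ = [MISS, L1-HIT, MISS, MISS, L1-HIT, L1-HIT, VC-HIT, MISS, L1-HIT, VC-HIT]

#0 0x62→b24/s0 MISS; vc=[]
#1 0x61→b24/s0 L1-HIT; vc=[]
#2 0x55→b21/s1 MISS; vc=[]
#3 0x77→b29/s1 MISS; vc=[21]
#4 0x61→b24/s0 L1-HIT; vc=[21]
#5 0x74→b29/s1 L1-HIT; vc=[21]
#6 0x54→b21/s1 VC-HIT; vc=[29]
#7 0x26→b9/s1 MISS; vc=[29,21]
#8 0x62→b24/s0 L1-HIT; vc=[29,21]
#9 0x56→b21/s1 VC-HIT; vc=[29,9]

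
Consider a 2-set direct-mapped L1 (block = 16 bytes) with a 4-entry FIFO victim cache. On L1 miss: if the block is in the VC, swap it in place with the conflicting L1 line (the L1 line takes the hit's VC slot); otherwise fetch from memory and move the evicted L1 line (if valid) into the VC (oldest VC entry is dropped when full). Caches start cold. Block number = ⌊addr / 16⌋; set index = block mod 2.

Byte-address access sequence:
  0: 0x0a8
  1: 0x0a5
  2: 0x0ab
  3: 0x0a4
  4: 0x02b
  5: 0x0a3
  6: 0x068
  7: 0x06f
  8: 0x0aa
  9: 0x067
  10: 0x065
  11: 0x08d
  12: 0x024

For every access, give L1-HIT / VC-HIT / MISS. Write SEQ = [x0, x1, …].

#0 0xa8→b10/s0 MISS; vc=[]
#1 0xa5→b10/s0 L1-HIT; vc=[]
#2 0xab→b10/s0 L1-HIT; vc=[]
#3 0xa4→b10/s0 L1-HIT; vc=[]
#4 0x2b→b2/s0 MISS; vc=[10]
#5 0xa3→b10/s0 VC-HIT; vc=[2]
#6 0x68→b6/s0 MISS; vc=[2,10]
#7 0x6f→b6/s0 L1-HIT; vc=[2,10]
#8 0xaa→b10/s0 VC-HIT; vc=[2,6]
#9 0x67→b6/s0 VC-HIT; vc=[2,10]
#10 0x65→b6/s0 L1-HIT; vc=[2,10]
#11 0x8d→b8/s0 MISS; vc=[2,10,6]
#12 0x24→b2/s0 VC-HIT; vc=[8,10,6]

SEQ = [MISS, L1-HIT, L1-HIT, L1-HIT, MISS, VC-HIT, MISS, L1-HIT, VC-HIT, VC-HIT, L1-HIT, MISS, VC-HIT]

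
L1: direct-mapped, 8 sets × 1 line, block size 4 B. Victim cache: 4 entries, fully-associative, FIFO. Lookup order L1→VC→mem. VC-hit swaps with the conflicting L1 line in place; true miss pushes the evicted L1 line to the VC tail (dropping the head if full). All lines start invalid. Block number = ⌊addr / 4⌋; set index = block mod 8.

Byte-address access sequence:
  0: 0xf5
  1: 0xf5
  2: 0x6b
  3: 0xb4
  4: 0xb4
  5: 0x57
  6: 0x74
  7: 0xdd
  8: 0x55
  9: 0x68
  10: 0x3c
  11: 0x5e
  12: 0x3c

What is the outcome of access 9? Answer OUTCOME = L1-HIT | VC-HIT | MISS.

OUTCOME = L1-HIT

  [0] addr=0xf5 blk=61 s=5: MISS | VC []
  [1] addr=0xf5 blk=61 s=5: L1-HIT | VC []
  [2] addr=0x6b blk=26 s=2: MISS | VC []
  [3] addr=0xb4 blk=45 s=5: MISS | VC [61]
  [4] addr=0xb4 blk=45 s=5: L1-HIT | VC [61]
  [5] addr=0x57 blk=21 s=5: MISS | VC [61, 45]
  [6] addr=0x74 blk=29 s=5: MISS | VC [61, 45, 21]
  [7] addr=0xdd blk=55 s=7: MISS | VC [61, 45, 21]
  [8] addr=0x55 blk=21 s=5: VC-HIT | VC [61, 45, 29]
  [9] addr=0x68 blk=26 s=2: L1-HIT | VC [61, 45, 29]
  [10] addr=0x3c blk=15 s=7: MISS | VC [61, 45, 29, 55]
  [11] addr=0x5e blk=23 s=7: MISS | VC [45, 29, 55, 15]
  [12] addr=0x3c blk=15 s=7: VC-HIT | VC [45, 29, 55, 23]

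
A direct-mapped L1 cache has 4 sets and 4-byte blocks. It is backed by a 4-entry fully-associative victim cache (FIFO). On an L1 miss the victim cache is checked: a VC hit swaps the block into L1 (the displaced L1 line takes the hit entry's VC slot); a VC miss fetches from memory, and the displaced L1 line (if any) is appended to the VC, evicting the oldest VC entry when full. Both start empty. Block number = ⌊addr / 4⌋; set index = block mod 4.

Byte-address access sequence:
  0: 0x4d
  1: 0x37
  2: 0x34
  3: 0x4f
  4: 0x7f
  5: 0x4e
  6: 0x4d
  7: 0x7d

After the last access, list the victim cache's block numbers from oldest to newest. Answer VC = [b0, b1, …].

VC = [19]

  [0] addr=0x4d blk=19 s=3: MISS | VC []
  [1] addr=0x37 blk=13 s=1: MISS | VC []
  [2] addr=0x34 blk=13 s=1: L1-HIT | VC []
  [3] addr=0x4f blk=19 s=3: L1-HIT | VC []
  [4] addr=0x7f blk=31 s=3: MISS | VC [19]
  [5] addr=0x4e blk=19 s=3: VC-HIT | VC [31]
  [6] addr=0x4d blk=19 s=3: L1-HIT | VC [31]
  [7] addr=0x7d blk=31 s=3: VC-HIT | VC [19]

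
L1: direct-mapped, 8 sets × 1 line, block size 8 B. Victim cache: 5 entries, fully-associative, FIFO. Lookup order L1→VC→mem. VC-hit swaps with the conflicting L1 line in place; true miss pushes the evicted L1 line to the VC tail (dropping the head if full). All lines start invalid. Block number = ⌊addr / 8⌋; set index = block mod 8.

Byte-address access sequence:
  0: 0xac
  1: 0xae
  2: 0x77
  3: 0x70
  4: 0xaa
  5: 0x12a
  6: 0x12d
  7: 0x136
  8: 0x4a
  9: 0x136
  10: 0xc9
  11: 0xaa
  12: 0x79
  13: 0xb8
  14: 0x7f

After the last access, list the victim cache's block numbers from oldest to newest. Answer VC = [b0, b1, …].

0: 0xac (blk 21, set 5) → MISS  vc=[]
1: 0xae (blk 21, set 5) → L1-HIT  vc=[]
2: 0x77 (blk 14, set 6) → MISS  vc=[]
3: 0x70 (blk 14, set 6) → L1-HIT  vc=[]
4: 0xaa (blk 21, set 5) → L1-HIT  vc=[]
5: 0x12a (blk 37, set 5) → MISS  vc=[21]
6: 0x12d (blk 37, set 5) → L1-HIT  vc=[21]
7: 0x136 (blk 38, set 6) → MISS  vc=[21, 14]
8: 0x4a (blk 9, set 1) → MISS  vc=[21, 14]
9: 0x136 (blk 38, set 6) → L1-HIT  vc=[21, 14]
10: 0xc9 (blk 25, set 1) → MISS  vc=[21, 14, 9]
11: 0xaa (blk 21, set 5) → VC-HIT  vc=[37, 14, 9]
12: 0x79 (blk 15, set 7) → MISS  vc=[37, 14, 9]
13: 0xb8 (blk 23, set 7) → MISS  vc=[37, 14, 9, 15]
14: 0x7f (blk 15, set 7) → VC-HIT  vc=[37, 14, 9, 23]

VC = [37, 14, 9, 23]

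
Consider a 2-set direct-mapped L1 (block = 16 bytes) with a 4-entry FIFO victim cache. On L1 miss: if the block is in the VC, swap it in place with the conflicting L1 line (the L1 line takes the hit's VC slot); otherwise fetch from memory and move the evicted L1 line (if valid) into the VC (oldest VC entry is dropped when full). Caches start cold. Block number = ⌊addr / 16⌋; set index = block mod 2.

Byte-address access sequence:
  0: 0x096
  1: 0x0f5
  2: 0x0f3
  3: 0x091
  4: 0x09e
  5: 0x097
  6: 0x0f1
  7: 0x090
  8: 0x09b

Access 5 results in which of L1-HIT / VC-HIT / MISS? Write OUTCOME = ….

  [0] addr=0x96 blk=9 s=1: MISS | VC []
  [1] addr=0xf5 blk=15 s=1: MISS | VC [9]
  [2] addr=0xf3 blk=15 s=1: L1-HIT | VC [9]
  [3] addr=0x91 blk=9 s=1: VC-HIT | VC [15]
  [4] addr=0x9e blk=9 s=1: L1-HIT | VC [15]
  [5] addr=0x97 blk=9 s=1: L1-HIT | VC [15]
  [6] addr=0xf1 blk=15 s=1: VC-HIT | VC [9]
  [7] addr=0x90 blk=9 s=1: VC-HIT | VC [15]
  [8] addr=0x9b blk=9 s=1: L1-HIT | VC [15]

OUTCOME = L1-HIT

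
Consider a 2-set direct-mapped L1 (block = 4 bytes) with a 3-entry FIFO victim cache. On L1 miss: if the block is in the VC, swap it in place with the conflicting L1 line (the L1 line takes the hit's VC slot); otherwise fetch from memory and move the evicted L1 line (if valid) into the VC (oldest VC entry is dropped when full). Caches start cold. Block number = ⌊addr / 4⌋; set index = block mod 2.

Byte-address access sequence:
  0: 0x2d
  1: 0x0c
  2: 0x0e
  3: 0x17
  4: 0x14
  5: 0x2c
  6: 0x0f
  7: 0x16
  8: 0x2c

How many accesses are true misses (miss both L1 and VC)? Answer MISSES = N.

  [0] addr=0x2d blk=11 s=1: MISS | VC []
  [1] addr=0xc blk=3 s=1: MISS | VC [11]
  [2] addr=0xe blk=3 s=1: L1-HIT | VC [11]
  [3] addr=0x17 blk=5 s=1: MISS | VC [11, 3]
  [4] addr=0x14 blk=5 s=1: L1-HIT | VC [11, 3]
  [5] addr=0x2c blk=11 s=1: VC-HIT | VC [5, 3]
  [6] addr=0xf blk=3 s=1: VC-HIT | VC [5, 11]
  [7] addr=0x16 blk=5 s=1: VC-HIT | VC [3, 11]
  [8] addr=0x2c blk=11 s=1: VC-HIT | VC [3, 5]

MISSES = 3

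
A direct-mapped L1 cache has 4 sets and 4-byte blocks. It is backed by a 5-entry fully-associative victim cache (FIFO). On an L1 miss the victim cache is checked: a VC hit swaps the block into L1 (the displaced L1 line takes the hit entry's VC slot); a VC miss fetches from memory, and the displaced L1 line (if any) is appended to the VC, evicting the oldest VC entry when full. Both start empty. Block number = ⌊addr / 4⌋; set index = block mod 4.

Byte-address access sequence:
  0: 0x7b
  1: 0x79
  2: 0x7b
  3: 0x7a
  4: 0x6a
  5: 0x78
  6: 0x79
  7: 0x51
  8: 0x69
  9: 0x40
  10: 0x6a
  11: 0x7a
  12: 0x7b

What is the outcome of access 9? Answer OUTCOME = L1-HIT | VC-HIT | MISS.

OUTCOME = MISS

#0 0x7b→b30/s2 MISS; vc=[]
#1 0x79→b30/s2 L1-HIT; vc=[]
#2 0x7b→b30/s2 L1-HIT; vc=[]
#3 0x7a→b30/s2 L1-HIT; vc=[]
#4 0x6a→b26/s2 MISS; vc=[30]
#5 0x78→b30/s2 VC-HIT; vc=[26]
#6 0x79→b30/s2 L1-HIT; vc=[26]
#7 0x51→b20/s0 MISS; vc=[26]
#8 0x69→b26/s2 VC-HIT; vc=[30]
#9 0x40→b16/s0 MISS; vc=[30,20]
#10 0x6a→b26/s2 L1-HIT; vc=[30,20]
#11 0x7a→b30/s2 VC-HIT; vc=[26,20]
#12 0x7b→b30/s2 L1-HIT; vc=[26,20]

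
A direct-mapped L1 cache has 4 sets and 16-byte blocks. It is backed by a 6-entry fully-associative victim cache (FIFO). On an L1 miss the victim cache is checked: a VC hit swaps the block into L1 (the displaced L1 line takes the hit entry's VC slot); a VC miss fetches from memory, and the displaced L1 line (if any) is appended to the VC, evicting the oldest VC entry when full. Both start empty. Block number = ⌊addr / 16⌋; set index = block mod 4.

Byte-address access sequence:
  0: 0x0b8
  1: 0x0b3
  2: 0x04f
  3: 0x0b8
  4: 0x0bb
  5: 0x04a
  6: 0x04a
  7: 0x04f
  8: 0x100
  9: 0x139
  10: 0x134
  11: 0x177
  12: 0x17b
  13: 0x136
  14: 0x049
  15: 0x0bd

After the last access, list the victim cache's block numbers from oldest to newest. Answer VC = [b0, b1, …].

#0 0xb8→b11/s3 MISS; vc=[]
#1 0xb3→b11/s3 L1-HIT; vc=[]
#2 0x4f→b4/s0 MISS; vc=[]
#3 0xb8→b11/s3 L1-HIT; vc=[]
#4 0xbb→b11/s3 L1-HIT; vc=[]
#5 0x4a→b4/s0 L1-HIT; vc=[]
#6 0x4a→b4/s0 L1-HIT; vc=[]
#7 0x4f→b4/s0 L1-HIT; vc=[]
#8 0x100→b16/s0 MISS; vc=[4]
#9 0x139→b19/s3 MISS; vc=[4,11]
#10 0x134→b19/s3 L1-HIT; vc=[4,11]
#11 0x177→b23/s3 MISS; vc=[4,11,19]
#12 0x17b→b23/s3 L1-HIT; vc=[4,11,19]
#13 0x136→b19/s3 VC-HIT; vc=[4,11,23]
#14 0x49→b4/s0 VC-HIT; vc=[16,11,23]
#15 0xbd→b11/s3 VC-HIT; vc=[16,19,23]

VC = [16, 19, 23]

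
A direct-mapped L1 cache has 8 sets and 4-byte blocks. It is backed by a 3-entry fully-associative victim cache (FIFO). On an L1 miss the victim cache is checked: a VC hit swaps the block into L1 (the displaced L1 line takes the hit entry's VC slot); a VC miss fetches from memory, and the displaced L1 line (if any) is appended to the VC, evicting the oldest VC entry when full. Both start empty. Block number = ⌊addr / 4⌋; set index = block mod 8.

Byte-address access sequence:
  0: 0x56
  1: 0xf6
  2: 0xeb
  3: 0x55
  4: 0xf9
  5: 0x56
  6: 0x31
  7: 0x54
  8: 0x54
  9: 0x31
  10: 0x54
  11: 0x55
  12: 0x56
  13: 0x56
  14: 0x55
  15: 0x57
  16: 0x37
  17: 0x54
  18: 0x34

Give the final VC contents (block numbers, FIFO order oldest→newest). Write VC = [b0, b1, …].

VC = [61, 21]

#0 0x56→b21/s5 MISS; vc=[]
#1 0xf6→b61/s5 MISS; vc=[21]
#2 0xeb→b58/s2 MISS; vc=[21]
#3 0x55→b21/s5 VC-HIT; vc=[61]
#4 0xf9→b62/s6 MISS; vc=[61]
#5 0x56→b21/s5 L1-HIT; vc=[61]
#6 0x31→b12/s4 MISS; vc=[61]
#7 0x54→b21/s5 L1-HIT; vc=[61]
#8 0x54→b21/s5 L1-HIT; vc=[61]
#9 0x31→b12/s4 L1-HIT; vc=[61]
#10 0x54→b21/s5 L1-HIT; vc=[61]
#11 0x55→b21/s5 L1-HIT; vc=[61]
#12 0x56→b21/s5 L1-HIT; vc=[61]
#13 0x56→b21/s5 L1-HIT; vc=[61]
#14 0x55→b21/s5 L1-HIT; vc=[61]
#15 0x57→b21/s5 L1-HIT; vc=[61]
#16 0x37→b13/s5 MISS; vc=[61,21]
#17 0x54→b21/s5 VC-HIT; vc=[61,13]
#18 0x34→b13/s5 VC-HIT; vc=[61,21]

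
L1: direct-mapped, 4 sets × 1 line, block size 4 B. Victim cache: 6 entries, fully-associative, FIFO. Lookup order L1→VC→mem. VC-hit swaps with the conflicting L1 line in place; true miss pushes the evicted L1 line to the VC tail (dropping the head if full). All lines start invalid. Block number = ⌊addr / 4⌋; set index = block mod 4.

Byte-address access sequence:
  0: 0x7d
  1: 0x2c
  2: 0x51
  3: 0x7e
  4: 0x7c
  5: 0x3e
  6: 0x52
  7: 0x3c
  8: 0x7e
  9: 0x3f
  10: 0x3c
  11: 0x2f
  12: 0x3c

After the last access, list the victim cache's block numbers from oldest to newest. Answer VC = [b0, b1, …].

  [0] addr=0x7d blk=31 s=3: MISS | VC []
  [1] addr=0x2c blk=11 s=3: MISS | VC [31]
  [2] addr=0x51 blk=20 s=0: MISS | VC [31]
  [3] addr=0x7e blk=31 s=3: VC-HIT | VC [11]
  [4] addr=0x7c blk=31 s=3: L1-HIT | VC [11]
  [5] addr=0x3e blk=15 s=3: MISS | VC [11, 31]
  [6] addr=0x52 blk=20 s=0: L1-HIT | VC [11, 31]
  [7] addr=0x3c blk=15 s=3: L1-HIT | VC [11, 31]
  [8] addr=0x7e blk=31 s=3: VC-HIT | VC [11, 15]
  [9] addr=0x3f blk=15 s=3: VC-HIT | VC [11, 31]
  [10] addr=0x3c blk=15 s=3: L1-HIT | VC [11, 31]
  [11] addr=0x2f blk=11 s=3: VC-HIT | VC [15, 31]
  [12] addr=0x3c blk=15 s=3: VC-HIT | VC [11, 31]

VC = [11, 31]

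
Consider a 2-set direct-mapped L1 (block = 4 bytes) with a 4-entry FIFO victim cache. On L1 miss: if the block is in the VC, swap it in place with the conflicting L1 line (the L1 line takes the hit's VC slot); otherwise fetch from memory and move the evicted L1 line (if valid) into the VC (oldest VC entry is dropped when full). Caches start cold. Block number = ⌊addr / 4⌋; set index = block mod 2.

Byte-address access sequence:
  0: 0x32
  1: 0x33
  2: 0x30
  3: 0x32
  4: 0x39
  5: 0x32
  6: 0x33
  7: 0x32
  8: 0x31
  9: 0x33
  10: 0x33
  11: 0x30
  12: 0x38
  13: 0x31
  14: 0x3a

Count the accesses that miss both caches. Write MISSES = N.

MISSES = 2

  [0] addr=0x32 blk=12 s=0: MISS | VC []
  [1] addr=0x33 blk=12 s=0: L1-HIT | VC []
  [2] addr=0x30 blk=12 s=0: L1-HIT | VC []
  [3] addr=0x32 blk=12 s=0: L1-HIT | VC []
  [4] addr=0x39 blk=14 s=0: MISS | VC [12]
  [5] addr=0x32 blk=12 s=0: VC-HIT | VC [14]
  [6] addr=0x33 blk=12 s=0: L1-HIT | VC [14]
  [7] addr=0x32 blk=12 s=0: L1-HIT | VC [14]
  [8] addr=0x31 blk=12 s=0: L1-HIT | VC [14]
  [9] addr=0x33 blk=12 s=0: L1-HIT | VC [14]
  [10] addr=0x33 blk=12 s=0: L1-HIT | VC [14]
  [11] addr=0x30 blk=12 s=0: L1-HIT | VC [14]
  [12] addr=0x38 blk=14 s=0: VC-HIT | VC [12]
  [13] addr=0x31 blk=12 s=0: VC-HIT | VC [14]
  [14] addr=0x3a blk=14 s=0: VC-HIT | VC [12]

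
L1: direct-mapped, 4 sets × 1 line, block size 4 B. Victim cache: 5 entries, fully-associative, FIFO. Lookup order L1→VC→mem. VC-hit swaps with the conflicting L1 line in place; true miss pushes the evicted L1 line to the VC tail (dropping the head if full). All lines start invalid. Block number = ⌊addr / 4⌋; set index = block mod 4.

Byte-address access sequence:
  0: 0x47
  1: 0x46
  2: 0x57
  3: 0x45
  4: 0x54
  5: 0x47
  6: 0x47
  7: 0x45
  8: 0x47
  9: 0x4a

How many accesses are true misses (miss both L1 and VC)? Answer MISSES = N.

MISSES = 3

  [0] addr=0x47 blk=17 s=1: MISS | VC []
  [1] addr=0x46 blk=17 s=1: L1-HIT | VC []
  [2] addr=0x57 blk=21 s=1: MISS | VC [17]
  [3] addr=0x45 blk=17 s=1: VC-HIT | VC [21]
  [4] addr=0x54 blk=21 s=1: VC-HIT | VC [17]
  [5] addr=0x47 blk=17 s=1: VC-HIT | VC [21]
  [6] addr=0x47 blk=17 s=1: L1-HIT | VC [21]
  [7] addr=0x45 blk=17 s=1: L1-HIT | VC [21]
  [8] addr=0x47 blk=17 s=1: L1-HIT | VC [21]
  [9] addr=0x4a blk=18 s=2: MISS | VC [21]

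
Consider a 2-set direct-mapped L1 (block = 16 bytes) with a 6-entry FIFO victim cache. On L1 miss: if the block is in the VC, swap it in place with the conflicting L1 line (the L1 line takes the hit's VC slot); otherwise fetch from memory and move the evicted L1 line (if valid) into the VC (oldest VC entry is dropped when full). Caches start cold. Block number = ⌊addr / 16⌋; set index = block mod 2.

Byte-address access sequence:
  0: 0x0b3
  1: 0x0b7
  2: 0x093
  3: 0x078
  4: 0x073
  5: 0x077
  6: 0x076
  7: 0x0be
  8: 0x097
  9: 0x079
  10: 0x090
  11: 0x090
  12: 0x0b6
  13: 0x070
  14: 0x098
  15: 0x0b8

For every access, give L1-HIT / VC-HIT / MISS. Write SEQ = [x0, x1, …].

SEQ = [MISS, L1-HIT, MISS, MISS, L1-HIT, L1-HIT, L1-HIT, VC-HIT, VC-HIT, VC-HIT, VC-HIT, L1-HIT, VC-HIT, VC-HIT, VC-HIT, VC-HIT]

#0 0xb3→b11/s1 MISS; vc=[]
#1 0xb7→b11/s1 L1-HIT; vc=[]
#2 0x93→b9/s1 MISS; vc=[11]
#3 0x78→b7/s1 MISS; vc=[11,9]
#4 0x73→b7/s1 L1-HIT; vc=[11,9]
#5 0x77→b7/s1 L1-HIT; vc=[11,9]
#6 0x76→b7/s1 L1-HIT; vc=[11,9]
#7 0xbe→b11/s1 VC-HIT; vc=[7,9]
#8 0x97→b9/s1 VC-HIT; vc=[7,11]
#9 0x79→b7/s1 VC-HIT; vc=[9,11]
#10 0x90→b9/s1 VC-HIT; vc=[7,11]
#11 0x90→b9/s1 L1-HIT; vc=[7,11]
#12 0xb6→b11/s1 VC-HIT; vc=[7,9]
#13 0x70→b7/s1 VC-HIT; vc=[11,9]
#14 0x98→b9/s1 VC-HIT; vc=[11,7]
#15 0xb8→b11/s1 VC-HIT; vc=[9,7]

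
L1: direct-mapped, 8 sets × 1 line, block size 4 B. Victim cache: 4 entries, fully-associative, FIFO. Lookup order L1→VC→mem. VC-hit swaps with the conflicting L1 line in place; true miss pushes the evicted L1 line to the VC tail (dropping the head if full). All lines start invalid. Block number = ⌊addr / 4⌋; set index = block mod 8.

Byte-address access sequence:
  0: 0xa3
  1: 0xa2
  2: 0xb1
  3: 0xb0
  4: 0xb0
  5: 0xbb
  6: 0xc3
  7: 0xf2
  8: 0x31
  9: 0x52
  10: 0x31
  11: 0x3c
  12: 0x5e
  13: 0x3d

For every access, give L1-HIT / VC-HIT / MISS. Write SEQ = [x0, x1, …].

#0 0xa3→b40/s0 MISS; vc=[]
#1 0xa2→b40/s0 L1-HIT; vc=[]
#2 0xb1→b44/s4 MISS; vc=[]
#3 0xb0→b44/s4 L1-HIT; vc=[]
#4 0xb0→b44/s4 L1-HIT; vc=[]
#5 0xbb→b46/s6 MISS; vc=[]
#6 0xc3→b48/s0 MISS; vc=[40]
#7 0xf2→b60/s4 MISS; vc=[40,44]
#8 0x31→b12/s4 MISS; vc=[40,44,60]
#9 0x52→b20/s4 MISS; vc=[40,44,60,12]
#10 0x31→b12/s4 VC-HIT; vc=[40,44,60,20]
#11 0x3c→b15/s7 MISS; vc=[40,44,60,20]
#12 0x5e→b23/s7 MISS; vc=[44,60,20,15]
#13 0x3d→b15/s7 VC-HIT; vc=[44,60,20,23]

SEQ = [MISS, L1-HIT, MISS, L1-HIT, L1-HIT, MISS, MISS, MISS, MISS, MISS, VC-HIT, MISS, MISS, VC-HIT]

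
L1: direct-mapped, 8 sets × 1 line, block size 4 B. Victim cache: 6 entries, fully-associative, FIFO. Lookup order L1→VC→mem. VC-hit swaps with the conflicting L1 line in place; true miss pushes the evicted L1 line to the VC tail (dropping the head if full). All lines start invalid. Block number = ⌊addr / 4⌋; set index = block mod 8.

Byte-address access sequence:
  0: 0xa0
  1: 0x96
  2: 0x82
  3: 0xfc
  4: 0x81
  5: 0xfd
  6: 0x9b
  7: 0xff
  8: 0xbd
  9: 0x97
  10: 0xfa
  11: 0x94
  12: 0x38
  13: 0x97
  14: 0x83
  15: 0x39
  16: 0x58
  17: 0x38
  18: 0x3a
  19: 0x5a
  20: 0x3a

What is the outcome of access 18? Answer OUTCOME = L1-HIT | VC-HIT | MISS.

OUTCOME = L1-HIT

  [0] addr=0xa0 blk=40 s=0: MISS | VC []
  [1] addr=0x96 blk=37 s=5: MISS | VC []
  [2] addr=0x82 blk=32 s=0: MISS | VC [40]
  [3] addr=0xfc blk=63 s=7: MISS | VC [40]
  [4] addr=0x81 blk=32 s=0: L1-HIT | VC [40]
  [5] addr=0xfd blk=63 s=7: L1-HIT | VC [40]
  [6] addr=0x9b blk=38 s=6: MISS | VC [40]
  [7] addr=0xff blk=63 s=7: L1-HIT | VC [40]
  [8] addr=0xbd blk=47 s=7: MISS | VC [40, 63]
  [9] addr=0x97 blk=37 s=5: L1-HIT | VC [40, 63]
  [10] addr=0xfa blk=62 s=6: MISS | VC [40, 63, 38]
  [11] addr=0x94 blk=37 s=5: L1-HIT | VC [40, 63, 38]
  [12] addr=0x38 blk=14 s=6: MISS | VC [40, 63, 38, 62]
  [13] addr=0x97 blk=37 s=5: L1-HIT | VC [40, 63, 38, 62]
  [14] addr=0x83 blk=32 s=0: L1-HIT | VC [40, 63, 38, 62]
  [15] addr=0x39 blk=14 s=6: L1-HIT | VC [40, 63, 38, 62]
  [16] addr=0x58 blk=22 s=6: MISS | VC [40, 63, 38, 62, 14]
  [17] addr=0x38 blk=14 s=6: VC-HIT | VC [40, 63, 38, 62, 22]
  [18] addr=0x3a blk=14 s=6: L1-HIT | VC [40, 63, 38, 62, 22]
  [19] addr=0x5a blk=22 s=6: VC-HIT | VC [40, 63, 38, 62, 14]
  [20] addr=0x3a blk=14 s=6: VC-HIT | VC [40, 63, 38, 62, 22]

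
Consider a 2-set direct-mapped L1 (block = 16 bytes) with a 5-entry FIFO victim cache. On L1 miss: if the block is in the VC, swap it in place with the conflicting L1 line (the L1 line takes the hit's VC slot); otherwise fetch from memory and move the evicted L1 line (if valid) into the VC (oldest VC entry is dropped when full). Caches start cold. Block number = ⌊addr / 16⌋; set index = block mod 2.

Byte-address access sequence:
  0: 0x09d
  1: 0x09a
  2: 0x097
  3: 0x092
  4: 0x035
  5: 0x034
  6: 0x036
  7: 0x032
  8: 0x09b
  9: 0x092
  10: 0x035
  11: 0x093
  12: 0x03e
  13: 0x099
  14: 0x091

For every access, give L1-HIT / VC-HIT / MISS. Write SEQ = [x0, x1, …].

  [0] addr=0x9d blk=9 s=1: MISS | VC []
  [1] addr=0x9a blk=9 s=1: L1-HIT | VC []
  [2] addr=0x97 blk=9 s=1: L1-HIT | VC []
  [3] addr=0x92 blk=9 s=1: L1-HIT | VC []
  [4] addr=0x35 blk=3 s=1: MISS | VC [9]
  [5] addr=0x34 blk=3 s=1: L1-HIT | VC [9]
  [6] addr=0x36 blk=3 s=1: L1-HIT | VC [9]
  [7] addr=0x32 blk=3 s=1: L1-HIT | VC [9]
  [8] addr=0x9b blk=9 s=1: VC-HIT | VC [3]
  [9] addr=0x92 blk=9 s=1: L1-HIT | VC [3]
  [10] addr=0x35 blk=3 s=1: VC-HIT | VC [9]
  [11] addr=0x93 blk=9 s=1: VC-HIT | VC [3]
  [12] addr=0x3e blk=3 s=1: VC-HIT | VC [9]
  [13] addr=0x99 blk=9 s=1: VC-HIT | VC [3]
  [14] addr=0x91 blk=9 s=1: L1-HIT | VC [3]

SEQ = [MISS, L1-HIT, L1-HIT, L1-HIT, MISS, L1-HIT, L1-HIT, L1-HIT, VC-HIT, L1-HIT, VC-HIT, VC-HIT, VC-HIT, VC-HIT, L1-HIT]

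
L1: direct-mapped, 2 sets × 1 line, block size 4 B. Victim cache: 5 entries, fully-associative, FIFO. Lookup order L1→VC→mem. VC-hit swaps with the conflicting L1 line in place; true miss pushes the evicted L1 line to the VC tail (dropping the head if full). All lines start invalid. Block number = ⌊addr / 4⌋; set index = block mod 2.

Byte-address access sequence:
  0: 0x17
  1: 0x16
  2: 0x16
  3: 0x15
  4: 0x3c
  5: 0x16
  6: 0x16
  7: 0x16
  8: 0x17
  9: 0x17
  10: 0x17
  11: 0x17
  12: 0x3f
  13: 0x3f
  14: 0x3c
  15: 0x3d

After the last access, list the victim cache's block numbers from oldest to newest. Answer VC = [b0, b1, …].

VC = [5]

0: 0x17 (blk 5, set 1) → MISS  vc=[]
1: 0x16 (blk 5, set 1) → L1-HIT  vc=[]
2: 0x16 (blk 5, set 1) → L1-HIT  vc=[]
3: 0x15 (blk 5, set 1) → L1-HIT  vc=[]
4: 0x3c (blk 15, set 1) → MISS  vc=[5]
5: 0x16 (blk 5, set 1) → VC-HIT  vc=[15]
6: 0x16 (blk 5, set 1) → L1-HIT  vc=[15]
7: 0x16 (blk 5, set 1) → L1-HIT  vc=[15]
8: 0x17 (blk 5, set 1) → L1-HIT  vc=[15]
9: 0x17 (blk 5, set 1) → L1-HIT  vc=[15]
10: 0x17 (blk 5, set 1) → L1-HIT  vc=[15]
11: 0x17 (blk 5, set 1) → L1-HIT  vc=[15]
12: 0x3f (blk 15, set 1) → VC-HIT  vc=[5]
13: 0x3f (blk 15, set 1) → L1-HIT  vc=[5]
14: 0x3c (blk 15, set 1) → L1-HIT  vc=[5]
15: 0x3d (blk 15, set 1) → L1-HIT  vc=[5]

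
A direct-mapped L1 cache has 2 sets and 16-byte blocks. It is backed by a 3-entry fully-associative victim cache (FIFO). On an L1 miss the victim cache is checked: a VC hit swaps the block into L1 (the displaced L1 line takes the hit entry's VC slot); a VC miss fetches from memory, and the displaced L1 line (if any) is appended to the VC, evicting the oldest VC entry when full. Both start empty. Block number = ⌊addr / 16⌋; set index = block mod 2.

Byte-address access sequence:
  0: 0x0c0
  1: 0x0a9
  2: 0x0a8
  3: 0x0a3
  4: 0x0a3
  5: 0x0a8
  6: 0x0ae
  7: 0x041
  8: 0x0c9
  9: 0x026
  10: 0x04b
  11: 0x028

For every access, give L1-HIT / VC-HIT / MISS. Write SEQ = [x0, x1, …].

  [0] addr=0xc0 blk=12 s=0: MISS | VC []
  [1] addr=0xa9 blk=10 s=0: MISS | VC [12]
  [2] addr=0xa8 blk=10 s=0: L1-HIT | VC [12]
  [3] addr=0xa3 blk=10 s=0: L1-HIT | VC [12]
  [4] addr=0xa3 blk=10 s=0: L1-HIT | VC [12]
  [5] addr=0xa8 blk=10 s=0: L1-HIT | VC [12]
  [6] addr=0xae blk=10 s=0: L1-HIT | VC [12]
  [7] addr=0x41 blk=4 s=0: MISS | VC [12, 10]
  [8] addr=0xc9 blk=12 s=0: VC-HIT | VC [4, 10]
  [9] addr=0x26 blk=2 s=0: MISS | VC [4, 10, 12]
  [10] addr=0x4b blk=4 s=0: VC-HIT | VC [2, 10, 12]
  [11] addr=0x28 blk=2 s=0: VC-HIT | VC [4, 10, 12]

SEQ = [MISS, MISS, L1-HIT, L1-HIT, L1-HIT, L1-HIT, L1-HIT, MISS, VC-HIT, MISS, VC-HIT, VC-HIT]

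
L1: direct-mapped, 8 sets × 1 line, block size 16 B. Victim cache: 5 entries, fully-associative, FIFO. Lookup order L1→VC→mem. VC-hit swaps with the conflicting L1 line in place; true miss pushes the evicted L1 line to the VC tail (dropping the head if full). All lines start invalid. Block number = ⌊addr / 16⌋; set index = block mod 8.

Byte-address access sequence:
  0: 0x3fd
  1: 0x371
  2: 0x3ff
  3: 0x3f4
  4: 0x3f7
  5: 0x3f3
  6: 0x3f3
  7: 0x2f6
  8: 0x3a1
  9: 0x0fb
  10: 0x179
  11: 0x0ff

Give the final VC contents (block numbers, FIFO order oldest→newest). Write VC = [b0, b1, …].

0: 0x3fd (blk 63, set 7) → MISS  vc=[]
1: 0x371 (blk 55, set 7) → MISS  vc=[63]
2: 0x3ff (blk 63, set 7) → VC-HIT  vc=[55]
3: 0x3f4 (blk 63, set 7) → L1-HIT  vc=[55]
4: 0x3f7 (blk 63, set 7) → L1-HIT  vc=[55]
5: 0x3f3 (blk 63, set 7) → L1-HIT  vc=[55]
6: 0x3f3 (blk 63, set 7) → L1-HIT  vc=[55]
7: 0x2f6 (blk 47, set 7) → MISS  vc=[55, 63]
8: 0x3a1 (blk 58, set 2) → MISS  vc=[55, 63]
9: 0xfb (blk 15, set 7) → MISS  vc=[55, 63, 47]
10: 0x179 (blk 23, set 7) → MISS  vc=[55, 63, 47, 15]
11: 0xff (blk 15, set 7) → VC-HIT  vc=[55, 63, 47, 23]

VC = [55, 63, 47, 23]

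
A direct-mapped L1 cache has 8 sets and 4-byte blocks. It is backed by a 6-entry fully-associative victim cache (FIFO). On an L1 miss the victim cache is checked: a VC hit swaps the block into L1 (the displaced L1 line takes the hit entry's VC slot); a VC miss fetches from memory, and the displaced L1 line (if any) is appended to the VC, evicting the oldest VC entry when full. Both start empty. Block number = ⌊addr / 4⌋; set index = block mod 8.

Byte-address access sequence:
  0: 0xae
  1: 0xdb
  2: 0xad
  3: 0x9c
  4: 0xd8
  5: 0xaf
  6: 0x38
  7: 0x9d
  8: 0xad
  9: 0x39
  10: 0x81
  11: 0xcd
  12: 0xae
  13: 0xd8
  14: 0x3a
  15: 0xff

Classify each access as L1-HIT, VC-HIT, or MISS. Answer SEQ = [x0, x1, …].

SEQ = [MISS, MISS, L1-HIT, MISS, L1-HIT, L1-HIT, MISS, L1-HIT, L1-HIT, L1-HIT, MISS, MISS, VC-HIT, VC-HIT, VC-HIT, MISS]

#0 0xae→b43/s3 MISS; vc=[]
#1 0xdb→b54/s6 MISS; vc=[]
#2 0xad→b43/s3 L1-HIT; vc=[]
#3 0x9c→b39/s7 MISS; vc=[]
#4 0xd8→b54/s6 L1-HIT; vc=[]
#5 0xaf→b43/s3 L1-HIT; vc=[]
#6 0x38→b14/s6 MISS; vc=[54]
#7 0x9d→b39/s7 L1-HIT; vc=[54]
#8 0xad→b43/s3 L1-HIT; vc=[54]
#9 0x39→b14/s6 L1-HIT; vc=[54]
#10 0x81→b32/s0 MISS; vc=[54]
#11 0xcd→b51/s3 MISS; vc=[54,43]
#12 0xae→b43/s3 VC-HIT; vc=[54,51]
#13 0xd8→b54/s6 VC-HIT; vc=[14,51]
#14 0x3a→b14/s6 VC-HIT; vc=[54,51]
#15 0xff→b63/s7 MISS; vc=[54,51,39]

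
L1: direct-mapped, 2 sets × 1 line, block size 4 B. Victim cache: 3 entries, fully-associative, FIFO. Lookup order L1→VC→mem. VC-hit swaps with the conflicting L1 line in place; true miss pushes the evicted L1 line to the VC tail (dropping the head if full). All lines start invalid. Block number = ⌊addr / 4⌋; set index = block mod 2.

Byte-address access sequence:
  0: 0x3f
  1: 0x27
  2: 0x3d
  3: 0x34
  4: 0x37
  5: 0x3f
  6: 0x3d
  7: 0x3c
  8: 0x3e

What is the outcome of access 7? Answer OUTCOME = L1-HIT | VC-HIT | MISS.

  [0] addr=0x3f blk=15 s=1: MISS | VC []
  [1] addr=0x27 blk=9 s=1: MISS | VC [15]
  [2] addr=0x3d blk=15 s=1: VC-HIT | VC [9]
  [3] addr=0x34 blk=13 s=1: MISS | VC [9, 15]
  [4] addr=0x37 blk=13 s=1: L1-HIT | VC [9, 15]
  [5] addr=0x3f blk=15 s=1: VC-HIT | VC [9, 13]
  [6] addr=0x3d blk=15 s=1: L1-HIT | VC [9, 13]
  [7] addr=0x3c blk=15 s=1: L1-HIT | VC [9, 13]
  [8] addr=0x3e blk=15 s=1: L1-HIT | VC [9, 13]

OUTCOME = L1-HIT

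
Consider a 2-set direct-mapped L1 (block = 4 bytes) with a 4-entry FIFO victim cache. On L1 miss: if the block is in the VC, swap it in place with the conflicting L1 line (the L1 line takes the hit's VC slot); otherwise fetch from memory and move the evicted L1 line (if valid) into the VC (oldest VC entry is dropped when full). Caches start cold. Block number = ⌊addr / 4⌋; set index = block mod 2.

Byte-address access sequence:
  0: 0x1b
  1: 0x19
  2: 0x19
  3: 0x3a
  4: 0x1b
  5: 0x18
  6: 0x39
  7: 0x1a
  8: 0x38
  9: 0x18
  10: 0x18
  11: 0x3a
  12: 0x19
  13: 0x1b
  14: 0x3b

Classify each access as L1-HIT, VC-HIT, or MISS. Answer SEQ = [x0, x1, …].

SEQ = [MISS, L1-HIT, L1-HIT, MISS, VC-HIT, L1-HIT, VC-HIT, VC-HIT, VC-HIT, VC-HIT, L1-HIT, VC-HIT, VC-HIT, L1-HIT, VC-HIT]

  [0] addr=0x1b blk=6 s=0: MISS | VC []
  [1] addr=0x19 blk=6 s=0: L1-HIT | VC []
  [2] addr=0x19 blk=6 s=0: L1-HIT | VC []
  [3] addr=0x3a blk=14 s=0: MISS | VC [6]
  [4] addr=0x1b blk=6 s=0: VC-HIT | VC [14]
  [5] addr=0x18 blk=6 s=0: L1-HIT | VC [14]
  [6] addr=0x39 blk=14 s=0: VC-HIT | VC [6]
  [7] addr=0x1a blk=6 s=0: VC-HIT | VC [14]
  [8] addr=0x38 blk=14 s=0: VC-HIT | VC [6]
  [9] addr=0x18 blk=6 s=0: VC-HIT | VC [14]
  [10] addr=0x18 blk=6 s=0: L1-HIT | VC [14]
  [11] addr=0x3a blk=14 s=0: VC-HIT | VC [6]
  [12] addr=0x19 blk=6 s=0: VC-HIT | VC [14]
  [13] addr=0x1b blk=6 s=0: L1-HIT | VC [14]
  [14] addr=0x3b blk=14 s=0: VC-HIT | VC [6]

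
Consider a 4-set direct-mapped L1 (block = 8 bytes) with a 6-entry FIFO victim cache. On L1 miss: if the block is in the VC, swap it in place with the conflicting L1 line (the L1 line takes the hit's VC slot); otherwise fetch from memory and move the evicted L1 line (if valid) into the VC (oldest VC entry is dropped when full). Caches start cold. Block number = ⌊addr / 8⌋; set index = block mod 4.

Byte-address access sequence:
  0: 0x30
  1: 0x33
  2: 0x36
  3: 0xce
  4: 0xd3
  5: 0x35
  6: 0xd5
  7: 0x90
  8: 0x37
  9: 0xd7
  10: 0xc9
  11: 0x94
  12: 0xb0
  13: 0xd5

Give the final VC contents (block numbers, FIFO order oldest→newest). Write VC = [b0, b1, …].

VC = [22, 6, 18]

  [0] addr=0x30 blk=6 s=2: MISS | VC []
  [1] addr=0x33 blk=6 s=2: L1-HIT | VC []
  [2] addr=0x36 blk=6 s=2: L1-HIT | VC []
  [3] addr=0xce blk=25 s=1: MISS | VC []
  [4] addr=0xd3 blk=26 s=2: MISS | VC [6]
  [5] addr=0x35 blk=6 s=2: VC-HIT | VC [26]
  [6] addr=0xd5 blk=26 s=2: VC-HIT | VC [6]
  [7] addr=0x90 blk=18 s=2: MISS | VC [6, 26]
  [8] addr=0x37 blk=6 s=2: VC-HIT | VC [18, 26]
  [9] addr=0xd7 blk=26 s=2: VC-HIT | VC [18, 6]
  [10] addr=0xc9 blk=25 s=1: L1-HIT | VC [18, 6]
  [11] addr=0x94 blk=18 s=2: VC-HIT | VC [26, 6]
  [12] addr=0xb0 blk=22 s=2: MISS | VC [26, 6, 18]
  [13] addr=0xd5 blk=26 s=2: VC-HIT | VC [22, 6, 18]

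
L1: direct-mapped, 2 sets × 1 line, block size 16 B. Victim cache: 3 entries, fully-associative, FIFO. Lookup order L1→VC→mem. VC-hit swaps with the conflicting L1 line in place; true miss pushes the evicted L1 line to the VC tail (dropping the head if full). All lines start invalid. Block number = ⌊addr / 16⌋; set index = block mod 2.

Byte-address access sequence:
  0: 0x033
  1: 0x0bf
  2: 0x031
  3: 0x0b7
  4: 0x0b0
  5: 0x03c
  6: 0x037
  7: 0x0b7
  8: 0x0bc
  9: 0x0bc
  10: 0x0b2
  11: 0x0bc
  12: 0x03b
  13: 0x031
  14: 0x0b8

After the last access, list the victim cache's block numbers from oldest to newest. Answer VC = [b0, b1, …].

0: 0x33 (blk 3, set 1) → MISS  vc=[]
1: 0xbf (blk 11, set 1) → MISS  vc=[3]
2: 0x31 (blk 3, set 1) → VC-HIT  vc=[11]
3: 0xb7 (blk 11, set 1) → VC-HIT  vc=[3]
4: 0xb0 (blk 11, set 1) → L1-HIT  vc=[3]
5: 0x3c (blk 3, set 1) → VC-HIT  vc=[11]
6: 0x37 (blk 3, set 1) → L1-HIT  vc=[11]
7: 0xb7 (blk 11, set 1) → VC-HIT  vc=[3]
8: 0xbc (blk 11, set 1) → L1-HIT  vc=[3]
9: 0xbc (blk 11, set 1) → L1-HIT  vc=[3]
10: 0xb2 (blk 11, set 1) → L1-HIT  vc=[3]
11: 0xbc (blk 11, set 1) → L1-HIT  vc=[3]
12: 0x3b (blk 3, set 1) → VC-HIT  vc=[11]
13: 0x31 (blk 3, set 1) → L1-HIT  vc=[11]
14: 0xb8 (blk 11, set 1) → VC-HIT  vc=[3]

VC = [3]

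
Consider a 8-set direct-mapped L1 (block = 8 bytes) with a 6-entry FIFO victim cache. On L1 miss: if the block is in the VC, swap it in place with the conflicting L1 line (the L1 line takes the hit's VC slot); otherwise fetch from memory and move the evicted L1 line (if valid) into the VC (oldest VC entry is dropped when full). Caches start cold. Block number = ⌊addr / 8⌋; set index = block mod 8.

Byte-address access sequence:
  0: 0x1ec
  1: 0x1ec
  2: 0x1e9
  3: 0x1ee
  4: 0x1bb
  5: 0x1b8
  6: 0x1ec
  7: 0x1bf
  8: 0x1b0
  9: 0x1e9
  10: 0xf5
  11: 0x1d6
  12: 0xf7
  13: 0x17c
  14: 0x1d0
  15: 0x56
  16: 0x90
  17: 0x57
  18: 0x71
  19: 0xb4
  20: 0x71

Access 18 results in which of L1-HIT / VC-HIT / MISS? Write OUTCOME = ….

OUTCOME = MISS

0: 0x1ec (blk 61, set 5) → MISS  vc=[]
1: 0x1ec (blk 61, set 5) → L1-HIT  vc=[]
2: 0x1e9 (blk 61, set 5) → L1-HIT  vc=[]
3: 0x1ee (blk 61, set 5) → L1-HIT  vc=[]
4: 0x1bb (blk 55, set 7) → MISS  vc=[]
5: 0x1b8 (blk 55, set 7) → L1-HIT  vc=[]
6: 0x1ec (blk 61, set 5) → L1-HIT  vc=[]
7: 0x1bf (blk 55, set 7) → L1-HIT  vc=[]
8: 0x1b0 (blk 54, set 6) → MISS  vc=[]
9: 0x1e9 (blk 61, set 5) → L1-HIT  vc=[]
10: 0xf5 (blk 30, set 6) → MISS  vc=[54]
11: 0x1d6 (blk 58, set 2) → MISS  vc=[54]
12: 0xf7 (blk 30, set 6) → L1-HIT  vc=[54]
13: 0x17c (blk 47, set 7) → MISS  vc=[54, 55]
14: 0x1d0 (blk 58, set 2) → L1-HIT  vc=[54, 55]
15: 0x56 (blk 10, set 2) → MISS  vc=[54, 55, 58]
16: 0x90 (blk 18, set 2) → MISS  vc=[54, 55, 58, 10]
17: 0x57 (blk 10, set 2) → VC-HIT  vc=[54, 55, 58, 18]
18: 0x71 (blk 14, set 6) → MISS  vc=[54, 55, 58, 18, 30]
19: 0xb4 (blk 22, set 6) → MISS  vc=[54, 55, 58, 18, 30, 14]
20: 0x71 (blk 14, set 6) → VC-HIT  vc=[54, 55, 58, 18, 30, 22]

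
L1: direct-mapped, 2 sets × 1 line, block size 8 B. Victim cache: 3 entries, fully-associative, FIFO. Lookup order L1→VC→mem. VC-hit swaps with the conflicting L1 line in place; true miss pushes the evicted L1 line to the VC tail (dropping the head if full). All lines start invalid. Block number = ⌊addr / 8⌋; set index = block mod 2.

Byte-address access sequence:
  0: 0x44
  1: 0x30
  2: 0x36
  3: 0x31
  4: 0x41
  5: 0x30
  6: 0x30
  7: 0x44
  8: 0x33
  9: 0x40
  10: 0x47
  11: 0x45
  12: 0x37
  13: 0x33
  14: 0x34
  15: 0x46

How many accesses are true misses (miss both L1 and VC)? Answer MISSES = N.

MISSES = 2

  [0] addr=0x44 blk=8 s=0: MISS | VC []
  [1] addr=0x30 blk=6 s=0: MISS | VC [8]
  [2] addr=0x36 blk=6 s=0: L1-HIT | VC [8]
  [3] addr=0x31 blk=6 s=0: L1-HIT | VC [8]
  [4] addr=0x41 blk=8 s=0: VC-HIT | VC [6]
  [5] addr=0x30 blk=6 s=0: VC-HIT | VC [8]
  [6] addr=0x30 blk=6 s=0: L1-HIT | VC [8]
  [7] addr=0x44 blk=8 s=0: VC-HIT | VC [6]
  [8] addr=0x33 blk=6 s=0: VC-HIT | VC [8]
  [9] addr=0x40 blk=8 s=0: VC-HIT | VC [6]
  [10] addr=0x47 blk=8 s=0: L1-HIT | VC [6]
  [11] addr=0x45 blk=8 s=0: L1-HIT | VC [6]
  [12] addr=0x37 blk=6 s=0: VC-HIT | VC [8]
  [13] addr=0x33 blk=6 s=0: L1-HIT | VC [8]
  [14] addr=0x34 blk=6 s=0: L1-HIT | VC [8]
  [15] addr=0x46 blk=8 s=0: VC-HIT | VC [6]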